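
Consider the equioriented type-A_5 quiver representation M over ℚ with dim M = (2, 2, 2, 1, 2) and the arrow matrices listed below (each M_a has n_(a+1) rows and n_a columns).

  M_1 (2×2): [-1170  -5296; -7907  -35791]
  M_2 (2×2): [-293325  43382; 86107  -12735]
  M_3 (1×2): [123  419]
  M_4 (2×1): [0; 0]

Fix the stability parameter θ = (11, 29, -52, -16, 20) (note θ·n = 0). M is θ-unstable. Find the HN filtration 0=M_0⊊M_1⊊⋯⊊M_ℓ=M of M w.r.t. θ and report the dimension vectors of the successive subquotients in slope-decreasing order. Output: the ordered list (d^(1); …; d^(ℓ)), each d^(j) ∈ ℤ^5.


Barcode: M ≅ I[1,3], I[1,4], I[5,5]^2. HN layers by μ_θ (3 steps, strictly decreasing):
  μ^(1)=20; μ^(2)=-4; μ^(3)=-7

((0, 0, 0, 0, 2); (1, 1, 1, 0, 0); (1, 1, 1, 1, 0))


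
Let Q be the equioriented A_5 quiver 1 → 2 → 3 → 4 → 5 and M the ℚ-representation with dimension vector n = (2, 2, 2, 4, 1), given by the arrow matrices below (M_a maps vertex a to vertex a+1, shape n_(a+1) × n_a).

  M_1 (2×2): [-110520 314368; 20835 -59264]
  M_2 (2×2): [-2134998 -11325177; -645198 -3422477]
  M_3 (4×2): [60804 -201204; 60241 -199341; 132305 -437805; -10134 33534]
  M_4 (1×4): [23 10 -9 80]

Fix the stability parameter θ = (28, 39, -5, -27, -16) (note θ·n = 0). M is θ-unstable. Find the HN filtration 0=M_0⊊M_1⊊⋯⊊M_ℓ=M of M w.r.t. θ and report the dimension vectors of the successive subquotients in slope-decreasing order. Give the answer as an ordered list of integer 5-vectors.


Barcode: M ≅ I[1,1], I[1,3], I[2,2], I[3,5], I[4,4]^3. HN layers by μ_θ (5 steps, strictly decreasing):
  μ^(1)=39; μ^(2)=28; μ^(3)=62/3; μ^(4)=-16; μ^(5)=-27

((0, 1, 0, 0, 0); (1, 0, 0, 0, 0); (1, 1, 1, 0, 0); (0, 0, 1, 1, 1); (0, 0, 0, 3, 0))


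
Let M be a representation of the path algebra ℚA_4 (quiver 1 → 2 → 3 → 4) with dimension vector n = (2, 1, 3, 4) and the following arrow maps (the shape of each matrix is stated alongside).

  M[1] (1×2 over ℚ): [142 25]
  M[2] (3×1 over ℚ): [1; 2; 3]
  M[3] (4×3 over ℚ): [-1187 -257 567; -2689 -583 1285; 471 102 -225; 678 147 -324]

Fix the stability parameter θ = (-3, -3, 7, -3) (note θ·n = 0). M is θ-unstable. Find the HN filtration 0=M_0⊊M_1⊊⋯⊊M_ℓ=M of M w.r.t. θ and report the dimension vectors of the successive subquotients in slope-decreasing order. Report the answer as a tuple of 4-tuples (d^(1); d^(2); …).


Interval decomposition of M: I[1,1], I[1,3], I[3,4]^2, I[4,4]^2.
HN type (ℓ=3): μ^(1)=7; μ^(2)=2; μ^(3)=-3

((0, 0, 1, 0); (0, 0, 2, 2); (2, 1, 0, 2))


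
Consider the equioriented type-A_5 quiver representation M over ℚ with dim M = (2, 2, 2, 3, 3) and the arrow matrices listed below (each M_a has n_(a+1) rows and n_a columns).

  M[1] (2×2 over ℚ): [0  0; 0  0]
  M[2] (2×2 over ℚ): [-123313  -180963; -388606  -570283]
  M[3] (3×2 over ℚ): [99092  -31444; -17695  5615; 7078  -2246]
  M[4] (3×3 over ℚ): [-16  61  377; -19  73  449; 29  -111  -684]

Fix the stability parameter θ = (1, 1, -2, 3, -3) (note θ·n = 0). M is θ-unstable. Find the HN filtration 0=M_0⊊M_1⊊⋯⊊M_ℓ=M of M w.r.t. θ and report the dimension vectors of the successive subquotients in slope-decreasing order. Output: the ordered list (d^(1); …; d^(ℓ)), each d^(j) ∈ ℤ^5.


Interval decomposition of M: I[1,1]^2, I[2,3], I[2,5], I[4,5]^2.
HN type (ℓ=3): μ^(1)=1; μ^(2)=0; μ^(3)=-1/2

((2, 0, 0, 0, 0); (0, 0, 0, 3, 3); (0, 2, 2, 0, 0))


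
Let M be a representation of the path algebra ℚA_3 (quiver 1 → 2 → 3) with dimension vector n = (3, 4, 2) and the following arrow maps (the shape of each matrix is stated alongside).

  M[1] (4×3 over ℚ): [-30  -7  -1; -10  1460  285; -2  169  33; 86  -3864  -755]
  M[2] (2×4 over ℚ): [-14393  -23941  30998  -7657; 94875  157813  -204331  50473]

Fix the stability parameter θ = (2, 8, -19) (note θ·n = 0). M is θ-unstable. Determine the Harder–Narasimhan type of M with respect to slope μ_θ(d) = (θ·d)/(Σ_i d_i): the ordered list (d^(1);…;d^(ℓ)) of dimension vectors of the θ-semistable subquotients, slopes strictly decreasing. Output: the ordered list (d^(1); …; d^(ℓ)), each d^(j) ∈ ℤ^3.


Via rank(M_{q-1}∘⋯∘M_p): M ≅ I[1,1], I[1,3]^2, I[2,2]^2.
μ_θ-semistable layers: μ^(1)=8; μ^(2)=2; μ^(3)=-3

((0, 2, 0); (1, 0, 0); (2, 2, 2))


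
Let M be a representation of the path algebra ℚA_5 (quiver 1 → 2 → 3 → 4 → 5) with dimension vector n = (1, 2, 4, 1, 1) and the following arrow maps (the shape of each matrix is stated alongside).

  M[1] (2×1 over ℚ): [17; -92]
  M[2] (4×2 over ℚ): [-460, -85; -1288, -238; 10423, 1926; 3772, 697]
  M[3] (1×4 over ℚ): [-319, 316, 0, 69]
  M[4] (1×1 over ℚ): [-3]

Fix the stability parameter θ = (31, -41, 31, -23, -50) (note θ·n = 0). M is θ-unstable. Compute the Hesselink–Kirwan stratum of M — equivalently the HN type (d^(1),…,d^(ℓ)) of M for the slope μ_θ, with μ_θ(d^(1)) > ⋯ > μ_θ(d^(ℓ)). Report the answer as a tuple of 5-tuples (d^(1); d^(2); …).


Interval decomposition of M: I[1,3], I[2,3], I[3,3], I[3,5].
HN type (ℓ=4): μ^(1)=31; μ^(2)=-5; μ^(3)=-14; μ^(4)=-41

((0, 0, 3, 0, 0); (1, 1, 0, 0, 0); (0, 0, 1, 1, 1); (0, 1, 0, 0, 0))


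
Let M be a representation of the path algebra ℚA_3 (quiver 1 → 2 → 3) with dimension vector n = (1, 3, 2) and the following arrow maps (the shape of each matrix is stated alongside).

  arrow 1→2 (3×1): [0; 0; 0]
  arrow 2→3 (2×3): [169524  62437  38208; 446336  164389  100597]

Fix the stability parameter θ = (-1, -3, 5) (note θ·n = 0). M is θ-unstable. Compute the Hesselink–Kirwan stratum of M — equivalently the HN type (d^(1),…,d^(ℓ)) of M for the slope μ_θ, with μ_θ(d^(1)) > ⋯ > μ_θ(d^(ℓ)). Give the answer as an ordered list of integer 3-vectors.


Via rank(M_{q-1}∘⋯∘M_p): M ≅ I[1,1], I[2,2], I[2,3]^2.
μ_θ-semistable layers: μ^(1)=5; μ^(2)=-1; μ^(3)=-3

((0, 0, 2); (1, 0, 0); (0, 3, 0))


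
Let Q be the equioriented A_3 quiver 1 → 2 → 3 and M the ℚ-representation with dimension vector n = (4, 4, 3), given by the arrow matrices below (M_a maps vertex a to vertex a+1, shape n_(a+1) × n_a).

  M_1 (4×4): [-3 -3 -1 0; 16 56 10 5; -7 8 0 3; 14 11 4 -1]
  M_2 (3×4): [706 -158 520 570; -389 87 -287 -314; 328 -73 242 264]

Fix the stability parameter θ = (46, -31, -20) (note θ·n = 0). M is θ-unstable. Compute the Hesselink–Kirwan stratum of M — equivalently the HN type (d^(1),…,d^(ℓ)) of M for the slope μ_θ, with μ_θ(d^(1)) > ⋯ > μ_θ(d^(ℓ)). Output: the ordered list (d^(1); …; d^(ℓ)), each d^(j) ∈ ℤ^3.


Barcode: M ≅ I[1,2], I[1,3]^3. HN layers by μ_θ (2 steps, strictly decreasing):
  μ^(1)=15/2; μ^(2)=-5/3

((1, 1, 0); (3, 3, 3))


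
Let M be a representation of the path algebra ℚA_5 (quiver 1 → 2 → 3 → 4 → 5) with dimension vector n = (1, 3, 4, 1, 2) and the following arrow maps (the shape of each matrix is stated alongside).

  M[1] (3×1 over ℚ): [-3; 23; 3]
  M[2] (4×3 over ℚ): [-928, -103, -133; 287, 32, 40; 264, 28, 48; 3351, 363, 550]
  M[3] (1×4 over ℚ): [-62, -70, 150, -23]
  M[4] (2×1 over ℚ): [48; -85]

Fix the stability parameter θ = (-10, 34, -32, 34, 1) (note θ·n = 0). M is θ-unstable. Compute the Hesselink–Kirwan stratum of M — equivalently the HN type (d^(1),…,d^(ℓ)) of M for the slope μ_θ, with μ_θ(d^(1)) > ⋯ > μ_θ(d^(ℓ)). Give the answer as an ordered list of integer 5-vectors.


Barcode: M ≅ I[1,3], I[2,3], I[2,5], I[3,3], I[5,5]. HN layers by μ_θ (4 steps, strictly decreasing):
  μ^(1)=35/2; μ^(2)=1; μ^(3)=-10; μ^(4)=-32

((0, 0, 0, 1, 1); (0, 3, 3, 0, 1); (1, 0, 0, 0, 0); (0, 0, 1, 0, 0))


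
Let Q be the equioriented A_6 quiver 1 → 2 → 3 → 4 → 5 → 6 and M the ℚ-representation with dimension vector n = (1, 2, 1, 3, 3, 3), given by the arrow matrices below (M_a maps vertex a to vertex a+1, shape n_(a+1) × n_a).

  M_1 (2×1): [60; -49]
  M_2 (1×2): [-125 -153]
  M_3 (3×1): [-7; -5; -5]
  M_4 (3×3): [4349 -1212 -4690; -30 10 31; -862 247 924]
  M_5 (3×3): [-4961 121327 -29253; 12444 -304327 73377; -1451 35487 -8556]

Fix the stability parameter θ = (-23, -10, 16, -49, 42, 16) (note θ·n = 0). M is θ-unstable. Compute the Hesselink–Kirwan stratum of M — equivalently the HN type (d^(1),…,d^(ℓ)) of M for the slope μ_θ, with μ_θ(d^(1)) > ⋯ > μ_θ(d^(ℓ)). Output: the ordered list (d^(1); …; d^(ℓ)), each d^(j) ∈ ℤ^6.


Barcode: M ≅ I[1,6], I[2,2], I[4,6]^2. HN layers by μ_θ (5 steps, strictly decreasing):
  μ^(1)=29; μ^(2)=-10; μ^(3)=-43/3; μ^(4)=-23; μ^(5)=-49

((0, 0, 0, 0, 3, 3); (0, 1, 0, 0, 0, 0); (0, 1, 1, 1, 0, 0); (1, 0, 0, 0, 0, 0); (0, 0, 0, 2, 0, 0))


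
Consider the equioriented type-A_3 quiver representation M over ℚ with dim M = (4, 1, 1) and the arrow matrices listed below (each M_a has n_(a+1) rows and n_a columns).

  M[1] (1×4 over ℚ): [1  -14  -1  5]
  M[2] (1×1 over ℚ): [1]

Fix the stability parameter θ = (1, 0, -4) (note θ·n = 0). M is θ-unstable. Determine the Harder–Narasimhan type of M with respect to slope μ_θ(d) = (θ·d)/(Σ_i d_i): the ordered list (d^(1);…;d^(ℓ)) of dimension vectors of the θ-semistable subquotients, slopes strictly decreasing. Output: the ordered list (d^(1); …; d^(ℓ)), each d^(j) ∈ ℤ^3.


Barcode: M ≅ I[1,1]^3, I[1,3]. HN layers by μ_θ (2 steps, strictly decreasing):
  μ^(1)=1; μ^(2)=-1

((3, 0, 0); (1, 1, 1))


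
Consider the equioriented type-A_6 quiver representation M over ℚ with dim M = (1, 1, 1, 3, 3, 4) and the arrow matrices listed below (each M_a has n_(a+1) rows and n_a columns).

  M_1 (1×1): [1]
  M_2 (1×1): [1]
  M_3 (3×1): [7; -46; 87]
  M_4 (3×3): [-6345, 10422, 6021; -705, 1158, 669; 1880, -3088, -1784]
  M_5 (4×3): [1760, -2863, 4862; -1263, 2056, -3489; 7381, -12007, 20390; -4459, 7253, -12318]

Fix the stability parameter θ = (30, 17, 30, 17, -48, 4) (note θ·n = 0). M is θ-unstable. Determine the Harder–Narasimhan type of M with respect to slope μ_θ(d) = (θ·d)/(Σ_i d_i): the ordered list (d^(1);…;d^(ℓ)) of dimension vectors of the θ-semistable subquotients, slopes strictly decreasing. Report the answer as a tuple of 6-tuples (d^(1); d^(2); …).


Barcode: M ≅ I[1,4], I[4,4], I[4,6], I[5,6]^2, I[6,6]. HN layers by μ_θ (5 steps, strictly decreasing):
  μ^(1)=47/2; μ^(2)=17; μ^(3)=4; μ^(4)=-31/2; μ^(5)=-48

((1, 1, 1, 1, 0, 0); (0, 0, 0, 1, 0, 0); (0, 0, 0, 0, 0, 4); (0, 0, 0, 1, 1, 0); (0, 0, 0, 0, 2, 0))


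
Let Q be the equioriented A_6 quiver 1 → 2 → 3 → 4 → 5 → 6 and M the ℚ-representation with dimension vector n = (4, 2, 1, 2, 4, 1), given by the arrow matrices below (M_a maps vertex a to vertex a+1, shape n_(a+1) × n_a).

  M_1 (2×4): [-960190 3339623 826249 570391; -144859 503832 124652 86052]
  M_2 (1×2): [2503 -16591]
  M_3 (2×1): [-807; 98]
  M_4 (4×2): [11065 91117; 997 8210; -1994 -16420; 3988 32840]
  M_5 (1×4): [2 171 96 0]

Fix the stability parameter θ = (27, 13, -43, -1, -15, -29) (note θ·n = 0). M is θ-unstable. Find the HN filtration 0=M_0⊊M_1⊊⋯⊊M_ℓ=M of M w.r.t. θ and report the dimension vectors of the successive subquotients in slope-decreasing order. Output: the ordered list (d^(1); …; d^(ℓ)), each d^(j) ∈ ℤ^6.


Barcode: M ≅ I[1,1]^2, I[1,2], I[1,6], I[4,5], I[5,5]^2. HN layers by μ_θ (4 steps, strictly decreasing):
  μ^(1)=27; μ^(2)=20; μ^(3)=-8; μ^(4)=-15

((2, 0, 0, 0, 0, 0); (1, 1, 0, 0, 0, 0); (1, 1, 1, 2, 2, 1); (0, 0, 0, 0, 2, 0))


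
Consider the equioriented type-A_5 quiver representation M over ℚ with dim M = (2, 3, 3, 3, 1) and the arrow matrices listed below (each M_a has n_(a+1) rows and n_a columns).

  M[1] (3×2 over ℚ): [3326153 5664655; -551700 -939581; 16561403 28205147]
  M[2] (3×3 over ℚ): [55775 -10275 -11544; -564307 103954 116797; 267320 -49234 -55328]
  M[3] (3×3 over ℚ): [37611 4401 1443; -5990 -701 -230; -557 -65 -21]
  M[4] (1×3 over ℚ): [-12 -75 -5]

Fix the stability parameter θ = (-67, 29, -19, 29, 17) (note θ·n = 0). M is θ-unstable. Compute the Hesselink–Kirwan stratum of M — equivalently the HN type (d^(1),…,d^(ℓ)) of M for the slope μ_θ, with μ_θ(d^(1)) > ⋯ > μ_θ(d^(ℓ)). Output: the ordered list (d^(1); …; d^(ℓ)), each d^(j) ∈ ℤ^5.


Barcode: M ≅ I[1,3], I[1,5], I[2,4], I[4,4]. HN layers by μ_θ (4 steps, strictly decreasing):
  μ^(1)=29; μ^(2)=23; μ^(3)=5; μ^(4)=-67

((0, 0, 0, 2, 0); (0, 0, 0, 1, 1); (0, 3, 3, 0, 0); (2, 0, 0, 0, 0))


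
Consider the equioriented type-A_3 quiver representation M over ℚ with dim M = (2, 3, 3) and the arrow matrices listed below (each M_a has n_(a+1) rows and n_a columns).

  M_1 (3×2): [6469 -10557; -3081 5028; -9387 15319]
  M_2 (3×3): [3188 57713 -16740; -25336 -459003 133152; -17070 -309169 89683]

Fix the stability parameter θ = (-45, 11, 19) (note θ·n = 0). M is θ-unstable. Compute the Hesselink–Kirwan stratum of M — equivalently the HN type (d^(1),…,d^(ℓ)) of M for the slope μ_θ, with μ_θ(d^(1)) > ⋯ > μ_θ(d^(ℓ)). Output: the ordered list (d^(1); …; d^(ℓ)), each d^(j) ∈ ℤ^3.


Barcode: M ≅ I[1,3]^2, I[2,3]. HN layers by μ_θ (3 steps, strictly decreasing):
  μ^(1)=19; μ^(2)=11; μ^(3)=-45

((0, 0, 3); (0, 3, 0); (2, 0, 0))


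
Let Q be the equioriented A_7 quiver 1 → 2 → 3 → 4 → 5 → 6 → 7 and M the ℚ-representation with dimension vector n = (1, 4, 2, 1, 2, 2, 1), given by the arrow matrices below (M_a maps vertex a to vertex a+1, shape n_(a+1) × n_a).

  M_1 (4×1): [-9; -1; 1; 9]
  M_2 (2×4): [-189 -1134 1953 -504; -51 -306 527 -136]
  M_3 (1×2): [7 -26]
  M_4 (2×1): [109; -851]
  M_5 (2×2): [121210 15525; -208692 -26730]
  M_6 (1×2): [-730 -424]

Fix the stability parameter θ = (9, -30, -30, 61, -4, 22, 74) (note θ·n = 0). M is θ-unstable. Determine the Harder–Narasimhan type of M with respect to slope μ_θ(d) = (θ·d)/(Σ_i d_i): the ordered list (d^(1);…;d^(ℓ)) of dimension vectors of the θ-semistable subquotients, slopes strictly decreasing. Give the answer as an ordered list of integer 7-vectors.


Interval decomposition of M: I[1,7], I[2,2]^3, I[3,3], I[5,5], I[6,6].
HN type (ℓ=6): μ^(1)=74; μ^(2)=79/3; μ^(3)=22; μ^(4)=-4; μ^(5)=-17; μ^(6)=-30

((0, 0, 0, 0, 0, 0, 1); (0, 0, 0, 1, 1, 1, 0); (0, 0, 0, 0, 0, 1, 0); (0, 0, 0, 0, 1, 0, 0); (1, 1, 1, 0, 0, 0, 0); (0, 3, 1, 0, 0, 0, 0))


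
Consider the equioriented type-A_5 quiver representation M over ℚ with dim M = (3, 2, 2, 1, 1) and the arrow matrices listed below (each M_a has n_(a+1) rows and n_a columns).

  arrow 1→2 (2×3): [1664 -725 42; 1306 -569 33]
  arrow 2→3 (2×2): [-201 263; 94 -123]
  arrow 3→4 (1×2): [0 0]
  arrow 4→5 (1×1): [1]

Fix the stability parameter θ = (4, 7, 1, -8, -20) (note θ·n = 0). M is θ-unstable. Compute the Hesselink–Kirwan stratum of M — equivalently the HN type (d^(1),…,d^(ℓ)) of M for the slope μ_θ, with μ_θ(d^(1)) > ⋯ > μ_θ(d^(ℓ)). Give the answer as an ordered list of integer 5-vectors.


Via rank(M_{q-1}∘⋯∘M_p): M ≅ I[1,1], I[1,3]^2, I[4,5].
μ_θ-semistable layers: μ^(1)=4; μ^(2)=-14

((3, 2, 2, 0, 0); (0, 0, 0, 1, 1))


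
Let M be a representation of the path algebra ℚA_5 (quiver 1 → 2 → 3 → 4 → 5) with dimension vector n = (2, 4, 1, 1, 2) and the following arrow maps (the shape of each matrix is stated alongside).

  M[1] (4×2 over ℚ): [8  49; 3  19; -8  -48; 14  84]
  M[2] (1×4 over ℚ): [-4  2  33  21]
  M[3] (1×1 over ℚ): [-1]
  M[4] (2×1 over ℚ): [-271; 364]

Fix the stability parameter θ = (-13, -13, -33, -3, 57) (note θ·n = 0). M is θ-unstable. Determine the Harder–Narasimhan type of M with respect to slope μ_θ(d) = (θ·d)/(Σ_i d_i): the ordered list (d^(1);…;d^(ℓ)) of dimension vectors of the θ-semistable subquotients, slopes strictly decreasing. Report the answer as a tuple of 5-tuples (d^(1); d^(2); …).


Barcode: M ≅ I[1,2], I[1,5], I[2,2]^2, I[5,5]. HN layers by μ_θ (4 steps, strictly decreasing):
  μ^(1)=57; μ^(2)=-3; μ^(3)=-13; μ^(4)=-59/3

((0, 0, 0, 0, 2); (0, 0, 0, 1, 0); (1, 3, 0, 0, 0); (1, 1, 1, 0, 0))


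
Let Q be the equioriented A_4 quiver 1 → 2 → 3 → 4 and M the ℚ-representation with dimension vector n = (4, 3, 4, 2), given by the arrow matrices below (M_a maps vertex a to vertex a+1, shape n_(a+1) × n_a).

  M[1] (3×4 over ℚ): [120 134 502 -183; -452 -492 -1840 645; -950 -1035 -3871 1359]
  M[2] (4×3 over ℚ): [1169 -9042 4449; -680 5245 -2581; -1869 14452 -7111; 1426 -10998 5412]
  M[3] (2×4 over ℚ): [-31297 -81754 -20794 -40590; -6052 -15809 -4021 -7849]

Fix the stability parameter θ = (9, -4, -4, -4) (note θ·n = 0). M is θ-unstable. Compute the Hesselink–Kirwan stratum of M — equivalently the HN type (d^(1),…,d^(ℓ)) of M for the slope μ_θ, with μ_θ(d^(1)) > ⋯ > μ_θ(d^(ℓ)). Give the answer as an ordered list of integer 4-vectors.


Interval decomposition of M: I[1,1], I[1,2], I[1,4]^2, I[3,3]^2.
HN type (ℓ=4): μ^(1)=9; μ^(2)=5/2; μ^(3)=-3/4; μ^(4)=-4

((1, 0, 0, 0); (1, 1, 0, 0); (2, 2, 2, 2); (0, 0, 2, 0))


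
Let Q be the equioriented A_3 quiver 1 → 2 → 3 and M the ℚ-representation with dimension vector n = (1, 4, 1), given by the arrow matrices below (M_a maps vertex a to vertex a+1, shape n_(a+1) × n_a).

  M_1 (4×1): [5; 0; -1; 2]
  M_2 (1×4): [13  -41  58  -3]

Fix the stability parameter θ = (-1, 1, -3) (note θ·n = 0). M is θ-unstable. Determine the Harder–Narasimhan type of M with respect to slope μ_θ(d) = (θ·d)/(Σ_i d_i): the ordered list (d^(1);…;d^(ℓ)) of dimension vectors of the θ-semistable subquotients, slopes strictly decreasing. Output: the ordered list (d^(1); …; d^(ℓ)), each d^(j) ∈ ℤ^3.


Interval decomposition of M: I[1,3], I[2,2]^3.
HN type (ℓ=2): μ^(1)=1; μ^(2)=-1

((0, 3, 0); (1, 1, 1))


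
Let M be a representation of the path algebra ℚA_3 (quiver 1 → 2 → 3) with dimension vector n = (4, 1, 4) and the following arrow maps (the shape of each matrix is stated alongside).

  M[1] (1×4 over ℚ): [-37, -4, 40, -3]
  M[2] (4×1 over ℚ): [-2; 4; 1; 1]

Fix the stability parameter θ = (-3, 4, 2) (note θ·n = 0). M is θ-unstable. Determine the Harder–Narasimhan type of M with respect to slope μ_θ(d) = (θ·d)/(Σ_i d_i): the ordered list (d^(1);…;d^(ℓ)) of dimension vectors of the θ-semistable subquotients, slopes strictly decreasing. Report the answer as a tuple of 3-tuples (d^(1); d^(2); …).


Barcode: M ≅ I[1,1]^3, I[1,3], I[3,3]^3. HN layers by μ_θ (3 steps, strictly decreasing):
  μ^(1)=3; μ^(2)=2; μ^(3)=-3

((0, 1, 1); (0, 0, 3); (4, 0, 0))


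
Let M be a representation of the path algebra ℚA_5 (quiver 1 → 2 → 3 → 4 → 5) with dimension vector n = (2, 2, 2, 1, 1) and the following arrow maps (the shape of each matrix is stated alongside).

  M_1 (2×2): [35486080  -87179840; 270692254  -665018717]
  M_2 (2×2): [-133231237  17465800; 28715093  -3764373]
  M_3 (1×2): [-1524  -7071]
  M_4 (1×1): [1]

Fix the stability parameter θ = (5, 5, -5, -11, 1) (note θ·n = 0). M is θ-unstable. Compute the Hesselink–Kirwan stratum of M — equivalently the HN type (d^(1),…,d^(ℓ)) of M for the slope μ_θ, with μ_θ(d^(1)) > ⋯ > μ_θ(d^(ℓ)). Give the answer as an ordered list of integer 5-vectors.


Interval decomposition of M: I[1,1], I[1,5], I[2,3].
HN type (ℓ=4): μ^(1)=5; μ^(2)=1; μ^(3)=0; μ^(4)=-3/2

((1, 0, 0, 0, 0); (0, 0, 0, 0, 1); (0, 1, 1, 0, 0); (1, 1, 1, 1, 0))


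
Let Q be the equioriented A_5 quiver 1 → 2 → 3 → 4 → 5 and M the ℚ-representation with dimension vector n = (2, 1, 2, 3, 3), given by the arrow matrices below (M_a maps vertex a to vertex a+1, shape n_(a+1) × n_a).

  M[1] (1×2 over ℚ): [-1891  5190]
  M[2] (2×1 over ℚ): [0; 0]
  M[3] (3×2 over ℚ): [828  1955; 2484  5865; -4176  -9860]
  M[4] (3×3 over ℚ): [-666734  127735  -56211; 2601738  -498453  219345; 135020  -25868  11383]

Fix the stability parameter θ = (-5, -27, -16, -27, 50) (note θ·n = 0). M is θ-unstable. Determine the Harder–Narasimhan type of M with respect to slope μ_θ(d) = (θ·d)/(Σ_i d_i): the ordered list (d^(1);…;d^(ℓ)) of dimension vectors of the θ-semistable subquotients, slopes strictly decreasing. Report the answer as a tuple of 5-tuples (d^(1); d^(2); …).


Interval decomposition of M: I[1,1], I[1,2], I[3,3], I[3,5], I[4,4], I[4,5], I[5,5].
HN type (ℓ=5): μ^(1)=50; μ^(2)=-5; μ^(3)=-16; μ^(4)=-43/2; μ^(5)=-27

((0, 0, 0, 0, 3); (1, 0, 0, 0, 0); (1, 1, 1, 0, 0); (0, 0, 1, 1, 0); (0, 0, 0, 2, 0))


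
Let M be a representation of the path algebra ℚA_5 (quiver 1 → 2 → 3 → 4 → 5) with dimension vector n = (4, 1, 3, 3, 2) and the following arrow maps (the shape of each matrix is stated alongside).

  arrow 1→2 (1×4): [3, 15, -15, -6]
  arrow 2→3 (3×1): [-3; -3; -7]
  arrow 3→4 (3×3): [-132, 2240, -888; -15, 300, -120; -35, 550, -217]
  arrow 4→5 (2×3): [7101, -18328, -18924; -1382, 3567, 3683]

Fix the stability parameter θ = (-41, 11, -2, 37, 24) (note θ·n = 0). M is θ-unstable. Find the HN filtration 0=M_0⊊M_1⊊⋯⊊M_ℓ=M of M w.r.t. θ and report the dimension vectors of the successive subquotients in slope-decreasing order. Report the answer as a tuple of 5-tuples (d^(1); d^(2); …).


Interval decomposition of M: I[1,1]^3, I[1,5], I[3,3], I[3,4], I[4,5].
HN type (ℓ=5): μ^(1)=37; μ^(2)=61/2; μ^(3)=9/2; μ^(4)=-2; μ^(5)=-41

((0, 0, 0, 1, 0); (0, 0, 0, 2, 2); (0, 1, 1, 0, 0); (0, 0, 2, 0, 0); (4, 0, 0, 0, 0))


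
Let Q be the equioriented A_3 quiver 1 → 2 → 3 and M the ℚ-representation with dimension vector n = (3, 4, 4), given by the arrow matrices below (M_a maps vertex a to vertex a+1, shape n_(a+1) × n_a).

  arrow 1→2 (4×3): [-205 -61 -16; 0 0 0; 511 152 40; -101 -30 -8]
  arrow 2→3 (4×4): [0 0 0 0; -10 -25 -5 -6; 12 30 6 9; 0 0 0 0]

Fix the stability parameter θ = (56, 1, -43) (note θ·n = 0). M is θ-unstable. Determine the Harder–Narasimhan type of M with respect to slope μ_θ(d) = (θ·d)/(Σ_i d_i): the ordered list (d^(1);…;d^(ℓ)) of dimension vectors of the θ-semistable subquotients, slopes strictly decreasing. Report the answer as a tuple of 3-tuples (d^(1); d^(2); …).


Barcode: M ≅ I[1,1], I[1,2], I[1,3], I[2,2], I[2,3], I[3,3]^2. HN layers by μ_θ (6 steps, strictly decreasing):
  μ^(1)=56; μ^(2)=57/2; μ^(3)=14/3; μ^(4)=1; μ^(5)=-21; μ^(6)=-43

((1, 0, 0); (1, 1, 0); (1, 1, 1); (0, 1, 0); (0, 1, 1); (0, 0, 2))


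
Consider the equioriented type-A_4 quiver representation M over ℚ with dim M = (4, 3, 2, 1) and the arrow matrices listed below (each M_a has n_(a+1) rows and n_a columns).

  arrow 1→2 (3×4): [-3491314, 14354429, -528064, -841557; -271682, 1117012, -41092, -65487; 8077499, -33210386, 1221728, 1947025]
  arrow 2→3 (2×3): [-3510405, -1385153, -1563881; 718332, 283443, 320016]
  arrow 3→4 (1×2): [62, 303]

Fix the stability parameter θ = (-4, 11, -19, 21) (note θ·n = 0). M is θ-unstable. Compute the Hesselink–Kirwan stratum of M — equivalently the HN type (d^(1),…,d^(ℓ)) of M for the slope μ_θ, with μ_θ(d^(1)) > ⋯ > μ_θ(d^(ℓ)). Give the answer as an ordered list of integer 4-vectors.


Interval decomposition of M: I[1,1], I[1,2], I[1,3], I[1,4].
HN type (ℓ=3): μ^(1)=21; μ^(2)=11; μ^(3)=-4

((0, 0, 0, 1); (0, 1, 0, 0); (4, 2, 2, 0))


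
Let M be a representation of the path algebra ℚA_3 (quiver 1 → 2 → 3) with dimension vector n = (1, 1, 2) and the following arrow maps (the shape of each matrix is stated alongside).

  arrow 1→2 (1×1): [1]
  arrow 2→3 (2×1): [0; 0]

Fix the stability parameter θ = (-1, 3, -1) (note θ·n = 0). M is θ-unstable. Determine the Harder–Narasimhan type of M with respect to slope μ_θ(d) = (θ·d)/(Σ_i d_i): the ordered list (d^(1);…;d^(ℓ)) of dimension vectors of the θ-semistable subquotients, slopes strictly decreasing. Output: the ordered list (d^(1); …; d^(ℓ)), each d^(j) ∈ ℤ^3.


Via rank(M_{q-1}∘⋯∘M_p): M ≅ I[1,2], I[3,3]^2.
μ_θ-semistable layers: μ^(1)=3; μ^(2)=-1

((0, 1, 0); (1, 0, 2))


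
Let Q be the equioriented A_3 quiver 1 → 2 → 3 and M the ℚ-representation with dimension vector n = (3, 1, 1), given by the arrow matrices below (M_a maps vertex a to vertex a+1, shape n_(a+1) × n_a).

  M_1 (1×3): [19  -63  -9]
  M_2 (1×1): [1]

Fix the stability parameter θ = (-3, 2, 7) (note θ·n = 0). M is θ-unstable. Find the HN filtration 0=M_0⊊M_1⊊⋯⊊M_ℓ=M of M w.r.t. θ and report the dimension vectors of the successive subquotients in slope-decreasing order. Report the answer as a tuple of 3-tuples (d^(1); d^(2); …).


Via rank(M_{q-1}∘⋯∘M_p): M ≅ I[1,1]^2, I[1,3].
μ_θ-semistable layers: μ^(1)=7; μ^(2)=2; μ^(3)=-3

((0, 0, 1); (0, 1, 0); (3, 0, 0))


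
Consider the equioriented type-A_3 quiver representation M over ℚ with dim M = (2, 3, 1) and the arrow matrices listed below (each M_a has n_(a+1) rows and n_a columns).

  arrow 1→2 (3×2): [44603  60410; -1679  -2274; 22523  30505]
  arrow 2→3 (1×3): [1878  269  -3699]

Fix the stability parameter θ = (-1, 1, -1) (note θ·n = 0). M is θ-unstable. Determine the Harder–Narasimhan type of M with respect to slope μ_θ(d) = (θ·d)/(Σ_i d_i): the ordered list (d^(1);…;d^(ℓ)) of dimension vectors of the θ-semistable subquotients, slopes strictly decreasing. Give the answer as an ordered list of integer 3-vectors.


Interval decomposition of M: I[1,2], I[1,3], I[2,2].
HN type (ℓ=3): μ^(1)=1; μ^(2)=0; μ^(3)=-1

((0, 2, 0); (0, 1, 1); (2, 0, 0))


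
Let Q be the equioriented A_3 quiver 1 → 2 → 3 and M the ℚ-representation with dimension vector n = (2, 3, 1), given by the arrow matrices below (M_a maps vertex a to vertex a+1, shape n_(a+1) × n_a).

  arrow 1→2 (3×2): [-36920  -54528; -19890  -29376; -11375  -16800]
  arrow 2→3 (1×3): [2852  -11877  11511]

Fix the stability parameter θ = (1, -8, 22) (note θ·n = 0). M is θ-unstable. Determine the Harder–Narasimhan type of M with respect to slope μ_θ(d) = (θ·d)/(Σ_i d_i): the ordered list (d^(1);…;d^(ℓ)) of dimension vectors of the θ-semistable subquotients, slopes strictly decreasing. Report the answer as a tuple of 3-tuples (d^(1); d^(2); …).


Via rank(M_{q-1}∘⋯∘M_p): M ≅ I[1,1], I[1,3], I[2,2]^2.
μ_θ-semistable layers: μ^(1)=22; μ^(2)=1; μ^(3)=-7/2; μ^(4)=-8

((0, 0, 1); (1, 0, 0); (1, 1, 0); (0, 2, 0))


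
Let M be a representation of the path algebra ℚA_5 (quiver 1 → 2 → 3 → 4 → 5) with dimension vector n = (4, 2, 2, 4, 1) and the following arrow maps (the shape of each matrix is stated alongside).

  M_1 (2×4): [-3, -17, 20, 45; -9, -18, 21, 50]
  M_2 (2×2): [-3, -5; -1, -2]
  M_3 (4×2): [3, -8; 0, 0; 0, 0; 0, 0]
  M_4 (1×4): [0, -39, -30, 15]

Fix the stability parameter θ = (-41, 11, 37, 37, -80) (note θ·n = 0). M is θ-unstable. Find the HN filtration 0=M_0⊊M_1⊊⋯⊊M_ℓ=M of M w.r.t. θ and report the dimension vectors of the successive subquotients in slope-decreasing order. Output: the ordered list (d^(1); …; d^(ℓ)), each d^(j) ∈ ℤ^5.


Via rank(M_{q-1}∘⋯∘M_p): M ≅ I[1,1]^2, I[1,3], I[1,4], I[4,4]^2, I[4,5].
μ_θ-semistable layers: μ^(1)=37; μ^(2)=11; μ^(3)=-43/2; μ^(4)=-41

((0, 0, 2, 3, 0); (0, 2, 0, 0, 0); (0, 0, 0, 1, 1); (4, 0, 0, 0, 0))


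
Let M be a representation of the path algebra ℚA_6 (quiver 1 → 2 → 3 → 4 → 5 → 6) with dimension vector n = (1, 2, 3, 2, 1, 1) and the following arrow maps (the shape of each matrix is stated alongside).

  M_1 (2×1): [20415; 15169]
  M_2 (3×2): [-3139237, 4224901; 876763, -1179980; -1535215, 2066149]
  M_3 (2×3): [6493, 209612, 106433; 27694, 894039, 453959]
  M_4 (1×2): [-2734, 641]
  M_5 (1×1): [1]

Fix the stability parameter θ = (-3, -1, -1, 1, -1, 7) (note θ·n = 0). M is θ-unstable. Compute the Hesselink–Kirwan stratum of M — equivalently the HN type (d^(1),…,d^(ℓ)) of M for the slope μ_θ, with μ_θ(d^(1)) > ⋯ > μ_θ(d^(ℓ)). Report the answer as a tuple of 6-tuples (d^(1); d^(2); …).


Interval decomposition of M: I[1,6], I[2,3], I[3,4].
HN type (ℓ=5): μ^(1)=7; μ^(2)=1; μ^(3)=0; μ^(4)=-1; μ^(5)=-3

((0, 0, 0, 0, 0, 1); (0, 0, 0, 1, 0, 0); (0, 0, 0, 1, 1, 0); (0, 2, 3, 0, 0, 0); (1, 0, 0, 0, 0, 0))


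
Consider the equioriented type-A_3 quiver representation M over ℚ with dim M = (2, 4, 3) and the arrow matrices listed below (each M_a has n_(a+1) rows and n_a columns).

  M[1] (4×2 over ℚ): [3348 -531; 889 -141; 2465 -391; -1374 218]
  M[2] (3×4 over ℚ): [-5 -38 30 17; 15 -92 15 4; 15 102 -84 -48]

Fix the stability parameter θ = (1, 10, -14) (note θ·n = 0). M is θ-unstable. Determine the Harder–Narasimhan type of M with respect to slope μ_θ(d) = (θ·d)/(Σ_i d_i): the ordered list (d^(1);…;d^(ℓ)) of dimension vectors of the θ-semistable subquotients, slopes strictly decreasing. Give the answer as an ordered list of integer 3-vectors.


Barcode: M ≅ I[1,3]^2, I[2,2], I[2,3]. HN layers by μ_θ (3 steps, strictly decreasing):
  μ^(1)=10; μ^(2)=-1; μ^(3)=-2

((0, 1, 0); (2, 2, 2); (0, 1, 1))


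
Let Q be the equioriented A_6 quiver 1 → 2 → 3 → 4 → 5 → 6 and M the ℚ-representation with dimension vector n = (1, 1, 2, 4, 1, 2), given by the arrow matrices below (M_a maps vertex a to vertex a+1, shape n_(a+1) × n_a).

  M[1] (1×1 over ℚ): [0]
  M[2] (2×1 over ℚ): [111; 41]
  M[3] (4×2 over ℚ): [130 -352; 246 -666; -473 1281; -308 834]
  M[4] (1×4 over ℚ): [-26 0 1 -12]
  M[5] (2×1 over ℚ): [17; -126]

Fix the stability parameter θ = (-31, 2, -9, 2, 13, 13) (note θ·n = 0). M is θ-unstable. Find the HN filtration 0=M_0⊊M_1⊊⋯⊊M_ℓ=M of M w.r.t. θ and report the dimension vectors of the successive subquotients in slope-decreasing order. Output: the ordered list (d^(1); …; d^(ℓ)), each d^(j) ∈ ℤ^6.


Barcode: M ≅ I[1,1], I[2,6], I[3,4], I[4,4]^2, I[6,6]. HN layers by μ_θ (5 steps, strictly decreasing):
  μ^(1)=13; μ^(2)=2; μ^(3)=-7/2; μ^(4)=-9; μ^(5)=-31

((0, 0, 0, 0, 1, 2); (0, 0, 0, 4, 0, 0); (0, 1, 1, 0, 0, 0); (0, 0, 1, 0, 0, 0); (1, 0, 0, 0, 0, 0))


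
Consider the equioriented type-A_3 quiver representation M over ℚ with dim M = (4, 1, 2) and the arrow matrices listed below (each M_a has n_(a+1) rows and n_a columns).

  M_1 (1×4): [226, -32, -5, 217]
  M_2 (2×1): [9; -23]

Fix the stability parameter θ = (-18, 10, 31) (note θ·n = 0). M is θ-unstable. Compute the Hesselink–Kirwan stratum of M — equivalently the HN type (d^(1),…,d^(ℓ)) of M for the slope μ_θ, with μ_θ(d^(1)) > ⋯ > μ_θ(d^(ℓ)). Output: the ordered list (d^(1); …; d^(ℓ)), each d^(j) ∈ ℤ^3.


Via rank(M_{q-1}∘⋯∘M_p): M ≅ I[1,1]^3, I[1,3], I[3,3].
μ_θ-semistable layers: μ^(1)=31; μ^(2)=10; μ^(3)=-18

((0, 0, 2); (0, 1, 0); (4, 0, 0))


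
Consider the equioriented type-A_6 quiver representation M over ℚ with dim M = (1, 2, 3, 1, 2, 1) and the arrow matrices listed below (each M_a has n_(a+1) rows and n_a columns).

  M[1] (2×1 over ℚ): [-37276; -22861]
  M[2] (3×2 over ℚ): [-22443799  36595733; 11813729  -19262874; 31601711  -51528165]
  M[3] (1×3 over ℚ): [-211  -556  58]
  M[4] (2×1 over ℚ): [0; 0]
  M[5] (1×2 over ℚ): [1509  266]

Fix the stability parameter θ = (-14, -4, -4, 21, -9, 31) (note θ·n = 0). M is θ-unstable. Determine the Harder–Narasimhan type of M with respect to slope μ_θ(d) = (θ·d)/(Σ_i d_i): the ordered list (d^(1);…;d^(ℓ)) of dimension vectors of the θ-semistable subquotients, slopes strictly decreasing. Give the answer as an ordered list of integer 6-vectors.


Via rank(M_{q-1}∘⋯∘M_p): M ≅ I[1,4], I[2,3], I[3,3], I[5,5], I[5,6].
μ_θ-semistable layers: μ^(1)=31; μ^(2)=21; μ^(3)=-4; μ^(4)=-9; μ^(5)=-14

((0, 0, 0, 0, 0, 1); (0, 0, 0, 1, 0, 0); (0, 2, 3, 0, 0, 0); (0, 0, 0, 0, 2, 0); (1, 0, 0, 0, 0, 0))


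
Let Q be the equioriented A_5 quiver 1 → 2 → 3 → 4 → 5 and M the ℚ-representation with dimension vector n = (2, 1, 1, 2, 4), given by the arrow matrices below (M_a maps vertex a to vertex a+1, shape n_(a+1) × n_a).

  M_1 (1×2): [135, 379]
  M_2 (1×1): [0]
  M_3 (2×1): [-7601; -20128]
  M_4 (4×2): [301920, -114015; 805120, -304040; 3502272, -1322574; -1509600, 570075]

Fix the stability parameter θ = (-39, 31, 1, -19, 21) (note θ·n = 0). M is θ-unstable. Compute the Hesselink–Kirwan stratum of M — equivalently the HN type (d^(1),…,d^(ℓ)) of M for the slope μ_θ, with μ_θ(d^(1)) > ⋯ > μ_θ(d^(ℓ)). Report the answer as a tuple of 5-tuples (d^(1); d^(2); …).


Barcode: M ≅ I[1,1], I[1,2], I[3,4], I[4,5], I[5,5]^3. HN layers by μ_θ (5 steps, strictly decreasing):
  μ^(1)=31; μ^(2)=21; μ^(3)=-9; μ^(4)=-19; μ^(5)=-39

((0, 1, 0, 0, 0); (0, 0, 0, 0, 4); (0, 0, 1, 1, 0); (0, 0, 0, 1, 0); (2, 0, 0, 0, 0))


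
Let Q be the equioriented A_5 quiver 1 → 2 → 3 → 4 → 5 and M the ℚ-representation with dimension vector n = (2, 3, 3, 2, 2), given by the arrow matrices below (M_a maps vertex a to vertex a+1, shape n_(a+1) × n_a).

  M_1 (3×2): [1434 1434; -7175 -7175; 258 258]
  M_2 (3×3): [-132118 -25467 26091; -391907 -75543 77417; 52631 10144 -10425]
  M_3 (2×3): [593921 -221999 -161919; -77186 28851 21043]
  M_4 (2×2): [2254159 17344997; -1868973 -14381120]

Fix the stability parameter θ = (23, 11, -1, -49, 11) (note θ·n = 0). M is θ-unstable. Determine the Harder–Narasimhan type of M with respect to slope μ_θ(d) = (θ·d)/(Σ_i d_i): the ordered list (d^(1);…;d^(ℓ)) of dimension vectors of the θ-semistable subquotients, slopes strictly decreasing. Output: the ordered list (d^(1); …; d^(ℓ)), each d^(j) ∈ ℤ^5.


Via rank(M_{q-1}∘⋯∘M_p): M ≅ I[1,1], I[1,5], I[2,3], I[2,5].
μ_θ-semistable layers: μ^(1)=23; μ^(2)=11; μ^(3)=5; μ^(4)=-4; μ^(5)=-13

((1, 0, 0, 0, 0); (0, 0, 0, 0, 2); (0, 1, 1, 0, 0); (1, 1, 1, 1, 0); (0, 1, 1, 1, 0))


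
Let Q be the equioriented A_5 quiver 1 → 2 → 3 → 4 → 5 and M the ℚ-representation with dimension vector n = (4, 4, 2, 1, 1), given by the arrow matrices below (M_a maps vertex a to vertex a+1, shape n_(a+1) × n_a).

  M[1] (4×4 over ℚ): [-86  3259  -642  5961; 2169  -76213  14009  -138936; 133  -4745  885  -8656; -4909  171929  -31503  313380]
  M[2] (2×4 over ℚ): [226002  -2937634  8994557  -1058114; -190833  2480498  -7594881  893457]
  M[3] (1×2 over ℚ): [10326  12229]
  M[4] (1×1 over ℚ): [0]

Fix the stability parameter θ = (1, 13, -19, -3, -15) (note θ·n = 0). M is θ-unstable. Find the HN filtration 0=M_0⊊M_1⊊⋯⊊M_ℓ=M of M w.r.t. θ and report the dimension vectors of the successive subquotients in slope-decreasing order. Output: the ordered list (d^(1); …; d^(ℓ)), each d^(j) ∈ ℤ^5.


Interval decomposition of M: I[1,1], I[1,2], I[1,3], I[1,4], I[2,2], I[5,5].
HN type (ℓ=5): μ^(1)=13; μ^(2)=1; μ^(3)=-5/3; μ^(4)=-2; μ^(5)=-15

((0, 2, 0, 0, 0); (2, 0, 0, 0, 0); (1, 1, 1, 0, 0); (1, 1, 1, 1, 0); (0, 0, 0, 0, 1))


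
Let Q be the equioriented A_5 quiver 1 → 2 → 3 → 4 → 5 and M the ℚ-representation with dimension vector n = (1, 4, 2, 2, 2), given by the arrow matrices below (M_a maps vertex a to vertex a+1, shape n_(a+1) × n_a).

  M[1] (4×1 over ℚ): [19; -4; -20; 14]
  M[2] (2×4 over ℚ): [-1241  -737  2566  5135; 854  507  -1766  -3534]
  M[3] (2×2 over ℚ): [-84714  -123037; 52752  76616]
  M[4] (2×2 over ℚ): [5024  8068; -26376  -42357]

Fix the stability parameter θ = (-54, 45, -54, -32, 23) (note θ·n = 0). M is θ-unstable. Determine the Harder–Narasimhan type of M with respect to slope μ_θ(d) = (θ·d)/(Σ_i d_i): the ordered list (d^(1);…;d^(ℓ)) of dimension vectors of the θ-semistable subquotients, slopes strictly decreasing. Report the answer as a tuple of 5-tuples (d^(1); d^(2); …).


Via rank(M_{q-1}∘⋯∘M_p): M ≅ I[1,3], I[2,2]^2, I[2,4], I[4,5], I[5,5].
μ_θ-semistable layers: μ^(1)=45; μ^(2)=23; μ^(3)=-9/2; μ^(4)=-41/3; μ^(5)=-32; μ^(6)=-54

((0, 2, 0, 0, 0); (0, 0, 0, 0, 2); (0, 1, 1, 0, 0); (0, 1, 1, 1, 0); (0, 0, 0, 1, 0); (1, 0, 0, 0, 0))


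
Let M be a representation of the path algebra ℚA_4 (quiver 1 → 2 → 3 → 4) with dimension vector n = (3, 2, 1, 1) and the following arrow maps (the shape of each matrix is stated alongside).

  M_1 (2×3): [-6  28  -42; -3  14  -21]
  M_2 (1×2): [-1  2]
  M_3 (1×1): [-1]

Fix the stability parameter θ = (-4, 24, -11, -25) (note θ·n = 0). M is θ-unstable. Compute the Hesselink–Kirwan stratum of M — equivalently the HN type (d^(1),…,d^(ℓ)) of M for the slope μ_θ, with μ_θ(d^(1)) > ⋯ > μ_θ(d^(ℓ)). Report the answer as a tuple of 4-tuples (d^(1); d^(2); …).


Interval decomposition of M: I[1,1]^2, I[1,2], I[2,4].
HN type (ℓ=2): μ^(1)=24; μ^(2)=-4

((0, 1, 0, 0); (3, 1, 1, 1))


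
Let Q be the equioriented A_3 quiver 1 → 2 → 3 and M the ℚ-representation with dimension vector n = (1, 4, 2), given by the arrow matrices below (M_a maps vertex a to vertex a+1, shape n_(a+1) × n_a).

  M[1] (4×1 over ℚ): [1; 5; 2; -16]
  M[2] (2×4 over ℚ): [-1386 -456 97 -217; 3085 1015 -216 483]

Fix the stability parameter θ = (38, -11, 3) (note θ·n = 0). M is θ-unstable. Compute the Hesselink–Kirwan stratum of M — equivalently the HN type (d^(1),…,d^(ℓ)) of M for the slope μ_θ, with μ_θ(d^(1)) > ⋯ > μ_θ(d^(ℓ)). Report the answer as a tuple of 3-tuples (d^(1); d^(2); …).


Barcode: M ≅ I[1,2], I[2,2], I[2,3]^2. HN layers by μ_θ (3 steps, strictly decreasing):
  μ^(1)=27/2; μ^(2)=3; μ^(3)=-11

((1, 1, 0); (0, 0, 2); (0, 3, 0))


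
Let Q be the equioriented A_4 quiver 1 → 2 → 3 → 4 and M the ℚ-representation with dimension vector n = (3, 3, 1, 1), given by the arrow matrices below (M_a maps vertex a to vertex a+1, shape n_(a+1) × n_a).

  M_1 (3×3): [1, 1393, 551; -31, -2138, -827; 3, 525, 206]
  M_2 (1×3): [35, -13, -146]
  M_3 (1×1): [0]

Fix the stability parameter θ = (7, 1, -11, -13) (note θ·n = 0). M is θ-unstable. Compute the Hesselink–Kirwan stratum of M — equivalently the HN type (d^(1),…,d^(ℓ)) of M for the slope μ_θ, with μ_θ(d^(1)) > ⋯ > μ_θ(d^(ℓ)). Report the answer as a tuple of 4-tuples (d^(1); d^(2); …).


Via rank(M_{q-1}∘⋯∘M_p): M ≅ I[1,2]^2, I[1,3], I[4,4].
μ_θ-semistable layers: μ^(1)=4; μ^(2)=-1; μ^(3)=-13

((2, 2, 0, 0); (1, 1, 1, 0); (0, 0, 0, 1))


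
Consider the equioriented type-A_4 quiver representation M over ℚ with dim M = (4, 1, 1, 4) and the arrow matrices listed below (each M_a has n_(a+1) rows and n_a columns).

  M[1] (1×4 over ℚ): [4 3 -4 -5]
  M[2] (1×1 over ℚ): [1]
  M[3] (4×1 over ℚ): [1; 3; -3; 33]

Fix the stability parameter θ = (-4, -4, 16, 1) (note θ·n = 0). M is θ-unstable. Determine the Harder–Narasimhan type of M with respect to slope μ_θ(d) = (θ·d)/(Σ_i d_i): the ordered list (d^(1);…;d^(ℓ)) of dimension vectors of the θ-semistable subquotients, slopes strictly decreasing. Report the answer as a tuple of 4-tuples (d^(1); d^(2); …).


Via rank(M_{q-1}∘⋯∘M_p): M ≅ I[1,1]^3, I[1,4], I[4,4]^3.
μ_θ-semistable layers: μ^(1)=17/2; μ^(2)=1; μ^(3)=-4

((0, 0, 1, 1); (0, 0, 0, 3); (4, 1, 0, 0))


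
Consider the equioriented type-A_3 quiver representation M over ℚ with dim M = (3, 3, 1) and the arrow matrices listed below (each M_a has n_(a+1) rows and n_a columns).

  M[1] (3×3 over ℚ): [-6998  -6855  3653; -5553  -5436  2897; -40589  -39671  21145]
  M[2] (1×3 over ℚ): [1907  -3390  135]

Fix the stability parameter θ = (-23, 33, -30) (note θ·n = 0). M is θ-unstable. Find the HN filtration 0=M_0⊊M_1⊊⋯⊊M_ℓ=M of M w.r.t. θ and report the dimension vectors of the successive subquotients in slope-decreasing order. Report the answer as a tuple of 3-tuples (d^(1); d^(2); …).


Barcode: M ≅ I[1,2]^2, I[1,3]. HN layers by μ_θ (3 steps, strictly decreasing):
  μ^(1)=33; μ^(2)=3/2; μ^(3)=-23

((0, 2, 0); (0, 1, 1); (3, 0, 0))
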